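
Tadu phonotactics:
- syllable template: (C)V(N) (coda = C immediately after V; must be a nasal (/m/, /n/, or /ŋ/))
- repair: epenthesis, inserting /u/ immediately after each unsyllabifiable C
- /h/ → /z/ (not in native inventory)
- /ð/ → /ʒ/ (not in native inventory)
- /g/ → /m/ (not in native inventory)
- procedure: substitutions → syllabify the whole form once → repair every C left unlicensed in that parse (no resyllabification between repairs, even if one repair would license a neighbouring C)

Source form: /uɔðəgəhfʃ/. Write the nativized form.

uɔʒəməzufuʃu

Substitution: /ð/ → /ʒ/, /g/ → /m/, /h/ → /z/, giving /uɔʒəməzfʃ/.
The consonants /z/, /f/, /ʃ/ cannot be parsed into a legal (C)V(N) syllable (only a nasal (/m/, /n/, or /ŋ/) is licensed in coda position; onsets are limited to one consonant).
Each unlicensed consonant becomes the onset of a new syllable: /z/ → /zu/, /f/ → /fu/, /ʃ/ → /ʃu/.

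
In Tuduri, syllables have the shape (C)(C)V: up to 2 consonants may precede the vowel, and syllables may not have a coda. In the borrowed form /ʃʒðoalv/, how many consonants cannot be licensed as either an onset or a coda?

3

Syllabifying with onset maximization leaves /ʃ/, /l/, /v/ stranded (no codas are permitted; onsets may contain at most 2 consonants).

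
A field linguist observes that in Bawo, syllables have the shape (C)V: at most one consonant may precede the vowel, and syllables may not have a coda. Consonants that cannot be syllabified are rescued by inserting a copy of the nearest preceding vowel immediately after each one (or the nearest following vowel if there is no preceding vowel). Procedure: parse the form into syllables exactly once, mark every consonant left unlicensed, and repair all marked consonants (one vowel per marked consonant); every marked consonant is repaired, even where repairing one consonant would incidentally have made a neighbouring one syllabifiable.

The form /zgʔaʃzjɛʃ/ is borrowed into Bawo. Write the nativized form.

zagaʔaʃazajɛʃɛ

The consonants /z/, /g/, /ʃ/, /z/, /ʃ/ cannot be parsed into a legal (C)V syllable (no codas are permitted; onsets are limited to one consonant).
Epenthesis after each stranded consonant: /z/ → /za/, /g/ → /ga/, /ʃ/ → /ʃa/, /z/ → /za/, /ʃ/ → /ʃɛ/.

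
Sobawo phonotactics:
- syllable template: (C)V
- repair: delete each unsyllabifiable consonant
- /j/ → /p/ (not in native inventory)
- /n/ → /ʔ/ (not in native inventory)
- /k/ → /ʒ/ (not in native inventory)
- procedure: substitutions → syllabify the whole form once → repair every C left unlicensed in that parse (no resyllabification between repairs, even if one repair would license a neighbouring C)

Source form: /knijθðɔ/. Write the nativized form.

Substitution: /k/ → /ʒ/, /n/ → /ʔ/, /j/ → /p/, giving /ʒʔipθðɔ/.
Syllabifying with onset maximization leaves /ʒ/, /p/, /θ/ stranded (no codas are permitted; onsets are limited to one consonant).
Deletion applies to /ʒ/, /p/, /θ/.

ʔiðɔ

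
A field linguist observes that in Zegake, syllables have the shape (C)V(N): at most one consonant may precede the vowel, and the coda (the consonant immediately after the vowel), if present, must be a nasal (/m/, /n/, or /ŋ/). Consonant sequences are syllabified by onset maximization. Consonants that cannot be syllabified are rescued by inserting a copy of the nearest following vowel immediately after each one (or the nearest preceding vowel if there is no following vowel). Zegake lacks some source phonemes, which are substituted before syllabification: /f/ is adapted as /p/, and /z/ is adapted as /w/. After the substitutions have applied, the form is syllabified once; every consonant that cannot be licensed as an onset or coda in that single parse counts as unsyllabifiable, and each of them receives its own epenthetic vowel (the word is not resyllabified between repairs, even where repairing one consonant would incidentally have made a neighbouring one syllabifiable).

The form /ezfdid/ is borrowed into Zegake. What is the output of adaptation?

Substitution: /z/ → /w/, /f/ → /p/, giving /ewpdid/.
Under (C)V(N), the unsyllabifiable consonants are /w/, /p/, /d/ (only a nasal (/m/, /n/, or /ŋ/) is licensed in coda position; onsets are limited to one consonant).
Epenthesis after each stranded consonant: /w/ → /wi/, /p/ → /pi/, /d/ → /di/.

ewipididi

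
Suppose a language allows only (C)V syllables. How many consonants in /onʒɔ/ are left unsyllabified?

Syllabifying with onset maximization leaves /n/ stranded (no codas are permitted; onsets are limited to one consonant).

1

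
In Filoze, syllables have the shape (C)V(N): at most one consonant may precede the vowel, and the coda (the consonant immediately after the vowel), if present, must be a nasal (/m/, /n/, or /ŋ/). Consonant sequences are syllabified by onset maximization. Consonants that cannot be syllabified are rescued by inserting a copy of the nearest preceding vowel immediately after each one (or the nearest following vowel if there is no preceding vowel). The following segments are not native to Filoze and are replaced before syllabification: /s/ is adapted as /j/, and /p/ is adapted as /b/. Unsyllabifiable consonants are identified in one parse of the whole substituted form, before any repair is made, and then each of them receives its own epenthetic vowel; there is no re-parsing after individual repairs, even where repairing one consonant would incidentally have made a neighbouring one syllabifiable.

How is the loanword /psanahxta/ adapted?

bajanahaxata

Substitution: /p/ → /b/, /s/ → /j/, giving /bjanahxta/.
The consonants /b/, /h/, /x/ cannot be parsed into a legal (C)V(N) syllable (only a nasal (/m/, /n/, or /ŋ/) is licensed in coda position; onsets are limited to one consonant).
Each unlicensed consonant becomes the onset of a new syllable: /b/ → /ba/, /h/ → /ha/, /x/ → /xa/.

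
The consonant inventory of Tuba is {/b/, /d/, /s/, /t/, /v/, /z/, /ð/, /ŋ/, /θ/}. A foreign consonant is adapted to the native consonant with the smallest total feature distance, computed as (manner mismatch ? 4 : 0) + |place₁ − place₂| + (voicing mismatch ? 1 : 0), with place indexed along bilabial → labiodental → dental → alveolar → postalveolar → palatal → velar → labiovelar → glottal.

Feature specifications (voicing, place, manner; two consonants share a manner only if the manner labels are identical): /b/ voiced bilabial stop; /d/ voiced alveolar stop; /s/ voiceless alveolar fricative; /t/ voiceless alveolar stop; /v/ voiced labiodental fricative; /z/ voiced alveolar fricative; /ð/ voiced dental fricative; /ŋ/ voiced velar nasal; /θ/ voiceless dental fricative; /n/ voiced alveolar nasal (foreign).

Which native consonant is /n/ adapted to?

/ŋ/ is closest: same manner (nasal), place distance 3 (alveolar→velar), same voicing; total 3. Next closest is /d/ at distance 4.

ŋ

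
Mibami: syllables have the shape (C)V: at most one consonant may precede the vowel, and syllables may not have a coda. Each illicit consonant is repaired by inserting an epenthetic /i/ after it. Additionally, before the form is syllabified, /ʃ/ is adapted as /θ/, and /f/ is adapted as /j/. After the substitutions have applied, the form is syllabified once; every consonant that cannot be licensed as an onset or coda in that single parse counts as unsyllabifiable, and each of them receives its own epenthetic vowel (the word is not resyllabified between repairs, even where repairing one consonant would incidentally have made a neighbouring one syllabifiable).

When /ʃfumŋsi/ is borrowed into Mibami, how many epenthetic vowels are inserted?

3

After substitution the input is /θjumŋsi/.
The unsyllabifiable consonants are /θ/, /m/, /ŋ/; each receives one epenthetic vowel.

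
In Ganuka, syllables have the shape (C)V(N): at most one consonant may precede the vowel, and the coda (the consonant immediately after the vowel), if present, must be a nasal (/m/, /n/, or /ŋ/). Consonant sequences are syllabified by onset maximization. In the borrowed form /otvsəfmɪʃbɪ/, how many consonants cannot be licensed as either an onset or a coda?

Syllabifying with onset maximization leaves /t/, /v/, /f/, /ʃ/ stranded (only a nasal (/m/, /n/, or /ŋ/) is licensed in coda position; onsets are limited to one consonant).

4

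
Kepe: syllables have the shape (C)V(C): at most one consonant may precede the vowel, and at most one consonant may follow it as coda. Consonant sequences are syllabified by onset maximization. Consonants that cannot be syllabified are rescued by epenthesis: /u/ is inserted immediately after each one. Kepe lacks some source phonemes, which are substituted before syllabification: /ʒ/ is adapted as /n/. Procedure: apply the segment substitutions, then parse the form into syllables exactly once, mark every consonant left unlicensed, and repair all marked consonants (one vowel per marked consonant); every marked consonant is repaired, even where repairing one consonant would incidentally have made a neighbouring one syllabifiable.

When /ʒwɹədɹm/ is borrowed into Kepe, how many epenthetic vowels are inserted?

4

After substitution the input is /nwɹədɹm/.
The unsyllabifiable consonants are /n/, /w/, /ɹ/, /m/; each receives one epenthetic vowel.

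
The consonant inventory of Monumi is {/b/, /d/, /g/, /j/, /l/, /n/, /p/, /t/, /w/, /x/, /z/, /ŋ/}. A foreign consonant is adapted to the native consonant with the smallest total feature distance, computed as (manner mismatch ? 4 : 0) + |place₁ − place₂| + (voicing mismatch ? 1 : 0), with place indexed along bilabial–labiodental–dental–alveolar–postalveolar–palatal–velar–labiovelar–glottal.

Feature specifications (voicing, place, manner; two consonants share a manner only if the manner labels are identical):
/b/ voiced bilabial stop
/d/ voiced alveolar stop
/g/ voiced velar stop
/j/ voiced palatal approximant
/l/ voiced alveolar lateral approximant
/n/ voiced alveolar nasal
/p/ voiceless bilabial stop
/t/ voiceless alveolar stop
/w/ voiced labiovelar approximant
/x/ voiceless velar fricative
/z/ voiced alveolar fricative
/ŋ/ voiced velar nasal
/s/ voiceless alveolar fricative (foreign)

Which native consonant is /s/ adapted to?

z

/z/ is closest: same manner (fricative), place distance 0 (alveolar→alveolar), voicing differs (+1); total 1. Next closest is /x/ at distance 3.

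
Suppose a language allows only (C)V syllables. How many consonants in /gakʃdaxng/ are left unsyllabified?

5

Under (C)V, the unsyllabifiable consonants are /k/, /ʃ/, /x/, /n/, /g/ (no codas are permitted; onsets are limited to one consonant).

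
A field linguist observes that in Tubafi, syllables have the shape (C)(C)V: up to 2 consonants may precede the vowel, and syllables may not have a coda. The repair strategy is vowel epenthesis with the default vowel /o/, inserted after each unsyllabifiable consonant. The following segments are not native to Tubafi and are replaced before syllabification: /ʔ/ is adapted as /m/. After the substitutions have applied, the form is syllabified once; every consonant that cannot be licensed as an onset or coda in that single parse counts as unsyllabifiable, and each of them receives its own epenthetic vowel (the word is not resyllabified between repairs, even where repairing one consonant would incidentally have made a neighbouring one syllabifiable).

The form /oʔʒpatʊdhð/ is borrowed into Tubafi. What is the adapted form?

Substitution: /ʔ/ → /m/, giving /omʒpatʊdhð/.
Syllabifying with onset maximization leaves /m/, /d/, /h/, /ð/ stranded (no codas are permitted; onsets may contain at most 2 consonants).
Inserting the epenthetic vowel yields /m/ → /mo/, /d/ → /do/, /h/ → /ho/, /ð/ → /ðo/.

omoʒpatʊdohoðo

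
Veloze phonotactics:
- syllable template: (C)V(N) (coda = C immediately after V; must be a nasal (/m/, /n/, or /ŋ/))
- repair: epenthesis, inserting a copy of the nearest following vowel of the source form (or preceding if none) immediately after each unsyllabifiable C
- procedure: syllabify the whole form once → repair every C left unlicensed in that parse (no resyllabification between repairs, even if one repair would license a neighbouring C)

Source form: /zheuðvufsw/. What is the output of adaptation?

zeheuðuvufusuwu

The consonants /z/, /ð/, /f/, /s/, /w/ cannot be parsed into a legal (C)V(N) syllable (only a nasal (/m/, /n/, or /ŋ/) is licensed in coda position; onsets are limited to one consonant).
Inserting the epenthetic vowel yields /z/ → /ze/, /ð/ → /ðu/, /f/ → /fu/, /s/ → /su/, /w/ → /wu/.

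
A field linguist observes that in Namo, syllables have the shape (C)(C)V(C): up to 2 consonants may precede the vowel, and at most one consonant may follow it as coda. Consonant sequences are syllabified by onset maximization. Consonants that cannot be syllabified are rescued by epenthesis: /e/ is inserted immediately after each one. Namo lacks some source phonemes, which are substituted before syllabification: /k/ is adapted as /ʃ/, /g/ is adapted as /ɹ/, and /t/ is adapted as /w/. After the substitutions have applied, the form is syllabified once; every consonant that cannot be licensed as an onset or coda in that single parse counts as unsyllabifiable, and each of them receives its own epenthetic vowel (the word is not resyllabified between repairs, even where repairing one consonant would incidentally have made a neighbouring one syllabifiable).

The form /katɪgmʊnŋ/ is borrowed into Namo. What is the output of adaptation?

Substitution: /k/ → /ʃ/, /t/ → /w/, /g/ → /ɹ/, giving /ʃawɪɹmʊnŋ/.
Under (C)(C)V(C), the unsyllabifiable consonants are /ŋ/ (at most one coda consonant is licensed; onsets may contain at most 2 consonants).
Inserting the epenthetic vowel yields /ŋ/ → /ŋe/.

ʃawɪɹmʊnŋe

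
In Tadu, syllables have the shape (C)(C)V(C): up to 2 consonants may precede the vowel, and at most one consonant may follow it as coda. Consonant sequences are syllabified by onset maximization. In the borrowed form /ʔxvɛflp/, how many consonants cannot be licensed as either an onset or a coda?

3

The consonants /ʔ/, /l/, /p/ cannot be parsed into a legal (C)(C)V(C) syllable (at most one coda consonant is licensed; onsets may contain at most 2 consonants).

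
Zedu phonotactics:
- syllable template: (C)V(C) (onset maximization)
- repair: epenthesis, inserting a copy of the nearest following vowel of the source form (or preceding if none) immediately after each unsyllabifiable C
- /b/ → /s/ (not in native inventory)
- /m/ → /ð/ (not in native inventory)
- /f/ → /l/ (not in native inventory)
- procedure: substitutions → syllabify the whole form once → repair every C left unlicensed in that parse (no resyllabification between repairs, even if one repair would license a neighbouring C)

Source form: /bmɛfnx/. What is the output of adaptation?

Substitution: /b/ → /s/, /m/ → /ð/, /f/ → /l/, giving /sðɛlnx/.
Under (C)V(C), the unsyllabifiable consonants are /s/, /n/, /x/ (at most one coda consonant is licensed; onsets are limited to one consonant).
Each unlicensed consonant becomes the onset of a new syllable: /s/ → /sɛ/, /n/ → /nɛ/, /x/ → /xɛ/.

sɛðɛlnɛxɛ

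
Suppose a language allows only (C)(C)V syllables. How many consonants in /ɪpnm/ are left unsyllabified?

3

Under (C)(C)V, the unsyllabifiable consonants are /p/, /n/, /m/ (no codas are permitted; onsets may contain at most 2 consonants).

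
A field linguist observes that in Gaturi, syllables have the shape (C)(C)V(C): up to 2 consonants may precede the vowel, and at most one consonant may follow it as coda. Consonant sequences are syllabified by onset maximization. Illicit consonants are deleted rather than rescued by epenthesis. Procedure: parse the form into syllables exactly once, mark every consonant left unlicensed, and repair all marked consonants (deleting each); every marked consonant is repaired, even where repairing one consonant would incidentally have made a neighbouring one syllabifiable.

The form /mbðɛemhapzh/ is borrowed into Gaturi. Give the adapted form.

The consonants /m/, /z/, /h/ cannot be parsed into a legal (C)(C)V(C) syllable (at most one coda consonant is licensed; onsets may contain at most 2 consonants).
Each unlicensed consonant is deleted: /m/, /z/, /h/.

bðɛemhap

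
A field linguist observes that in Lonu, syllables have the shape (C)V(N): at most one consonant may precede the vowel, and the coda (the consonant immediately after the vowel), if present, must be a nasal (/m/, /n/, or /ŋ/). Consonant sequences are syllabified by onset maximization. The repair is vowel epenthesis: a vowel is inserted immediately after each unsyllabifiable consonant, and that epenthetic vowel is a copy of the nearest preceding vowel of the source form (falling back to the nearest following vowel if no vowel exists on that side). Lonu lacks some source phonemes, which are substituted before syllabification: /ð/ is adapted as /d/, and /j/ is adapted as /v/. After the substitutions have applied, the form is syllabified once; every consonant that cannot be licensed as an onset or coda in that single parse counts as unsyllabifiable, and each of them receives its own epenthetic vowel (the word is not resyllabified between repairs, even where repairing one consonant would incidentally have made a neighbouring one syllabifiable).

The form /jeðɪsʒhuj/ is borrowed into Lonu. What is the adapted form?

vedɪsɪʒɪhuvu

Substitution: /j/ → /v/, /ð/ → /d/, giving /vedɪsʒhuv/.
Syllabifying with onset maximization leaves /s/, /ʒ/, /v/ stranded (only a nasal (/m/, /n/, or /ŋ/) is licensed in coda position; onsets are limited to one consonant).
Epenthesis after each stranded consonant: /s/ → /sɪ/, /ʒ/ → /ʒɪ/, /v/ → /vu/.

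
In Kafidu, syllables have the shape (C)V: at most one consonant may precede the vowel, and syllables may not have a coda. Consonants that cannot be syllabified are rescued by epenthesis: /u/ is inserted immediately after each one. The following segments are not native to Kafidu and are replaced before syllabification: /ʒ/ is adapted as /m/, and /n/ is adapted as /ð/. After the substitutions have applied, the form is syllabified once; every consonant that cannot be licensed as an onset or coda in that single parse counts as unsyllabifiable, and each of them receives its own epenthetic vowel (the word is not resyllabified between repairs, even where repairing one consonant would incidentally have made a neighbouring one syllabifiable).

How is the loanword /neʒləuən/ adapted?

Substitution: /n/ → /ð/, /ʒ/ → /m/, giving /ðemləuəð/.
The consonants /m/, /ð/ cannot be parsed into a legal (C)V syllable (no codas are permitted; onsets are limited to one consonant).
Each unlicensed consonant becomes the onset of a new syllable: /m/ → /mu/, /ð/ → /ðu/.

ðemuləuəðu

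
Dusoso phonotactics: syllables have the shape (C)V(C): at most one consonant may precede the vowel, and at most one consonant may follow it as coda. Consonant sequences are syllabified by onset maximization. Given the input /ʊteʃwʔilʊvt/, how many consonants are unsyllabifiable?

2

Under (C)V(C), the unsyllabifiable consonants are /w/, /t/ (at most one coda consonant is licensed; onsets are limited to one consonant).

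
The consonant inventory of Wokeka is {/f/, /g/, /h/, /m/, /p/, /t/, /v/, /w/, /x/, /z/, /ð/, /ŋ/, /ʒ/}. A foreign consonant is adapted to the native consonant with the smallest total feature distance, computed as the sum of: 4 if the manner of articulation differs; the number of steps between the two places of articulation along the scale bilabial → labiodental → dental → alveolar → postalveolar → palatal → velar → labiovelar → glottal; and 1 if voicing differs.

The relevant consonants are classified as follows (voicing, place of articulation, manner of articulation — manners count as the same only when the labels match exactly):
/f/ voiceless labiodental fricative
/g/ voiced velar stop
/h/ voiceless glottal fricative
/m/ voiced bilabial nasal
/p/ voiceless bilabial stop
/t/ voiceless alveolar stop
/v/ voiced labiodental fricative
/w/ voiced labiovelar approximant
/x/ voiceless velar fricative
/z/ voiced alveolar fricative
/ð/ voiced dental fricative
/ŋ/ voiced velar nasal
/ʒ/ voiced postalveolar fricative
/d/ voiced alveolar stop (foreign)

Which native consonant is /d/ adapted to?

t

/t/ is closest: same manner (stop), place distance 0 (alveolar→alveolar), voicing differs (+1); total 1. Next closest is /g/ at distance 3.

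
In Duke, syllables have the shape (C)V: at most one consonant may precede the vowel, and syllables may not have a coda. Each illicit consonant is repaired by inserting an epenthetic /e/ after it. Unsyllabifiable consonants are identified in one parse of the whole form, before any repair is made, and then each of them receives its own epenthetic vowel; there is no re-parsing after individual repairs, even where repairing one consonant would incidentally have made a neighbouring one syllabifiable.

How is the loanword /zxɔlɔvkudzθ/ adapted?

The consonants /z/, /v/, /d/, /z/, /θ/ cannot be parsed into a legal (C)V syllable (no codas are permitted; onsets are limited to one consonant).
Inserting the epenthetic vowel yields /z/ → /ze/, /v/ → /ve/, /d/ → /de/, /z/ → /ze/, /θ/ → /θe/.

zexɔlɔvekudezeθe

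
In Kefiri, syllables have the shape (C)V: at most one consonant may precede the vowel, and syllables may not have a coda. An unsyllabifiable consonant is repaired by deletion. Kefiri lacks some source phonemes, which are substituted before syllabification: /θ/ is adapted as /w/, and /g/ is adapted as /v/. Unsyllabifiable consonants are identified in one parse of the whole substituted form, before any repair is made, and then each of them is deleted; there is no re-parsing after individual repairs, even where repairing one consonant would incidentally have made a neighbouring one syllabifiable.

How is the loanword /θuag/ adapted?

Substitution: /θ/ → /w/, /g/ → /v/, giving /wuav/.
Syllabifying with onset maximization leaves /v/ stranded (no codas are permitted; onsets are limited to one consonant).
Deletion applies to /v/.

wua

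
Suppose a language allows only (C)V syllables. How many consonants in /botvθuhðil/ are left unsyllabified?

4

The consonants /t/, /v/, /h/, /l/ cannot be parsed into a legal (C)V syllable (no codas are permitted; onsets are limited to one consonant).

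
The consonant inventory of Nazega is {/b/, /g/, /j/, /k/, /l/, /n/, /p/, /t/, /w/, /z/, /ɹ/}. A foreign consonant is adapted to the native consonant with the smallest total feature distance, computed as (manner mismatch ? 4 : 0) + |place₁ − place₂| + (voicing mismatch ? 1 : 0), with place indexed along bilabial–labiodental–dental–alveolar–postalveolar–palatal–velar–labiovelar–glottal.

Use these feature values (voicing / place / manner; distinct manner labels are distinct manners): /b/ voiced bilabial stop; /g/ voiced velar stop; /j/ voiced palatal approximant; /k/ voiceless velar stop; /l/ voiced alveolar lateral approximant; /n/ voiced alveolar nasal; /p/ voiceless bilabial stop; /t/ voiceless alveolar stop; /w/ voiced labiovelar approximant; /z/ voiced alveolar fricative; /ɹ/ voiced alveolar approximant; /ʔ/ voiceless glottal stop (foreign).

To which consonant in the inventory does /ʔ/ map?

k

/k/ is closest: same manner (stop), place distance 2 (glottal→velar), same voicing; total 2. Next closest is /g/ at distance 3.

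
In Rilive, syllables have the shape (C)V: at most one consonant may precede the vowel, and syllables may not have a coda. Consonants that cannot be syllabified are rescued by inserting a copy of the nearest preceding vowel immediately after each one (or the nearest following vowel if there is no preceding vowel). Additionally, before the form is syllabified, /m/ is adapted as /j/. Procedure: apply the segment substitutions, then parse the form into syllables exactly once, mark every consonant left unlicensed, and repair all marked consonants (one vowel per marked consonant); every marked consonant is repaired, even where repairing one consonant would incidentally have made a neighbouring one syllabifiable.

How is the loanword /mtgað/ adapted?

jatagaða

Substitution: /m/ → /j/, giving /jtgað/.
Under (C)V, the unsyllabifiable consonants are /j/, /t/, /ð/ (no codas are permitted; onsets are limited to one consonant).
Epenthesis after each stranded consonant: /j/ → /ja/, /t/ → /ta/, /ð/ → /ða/.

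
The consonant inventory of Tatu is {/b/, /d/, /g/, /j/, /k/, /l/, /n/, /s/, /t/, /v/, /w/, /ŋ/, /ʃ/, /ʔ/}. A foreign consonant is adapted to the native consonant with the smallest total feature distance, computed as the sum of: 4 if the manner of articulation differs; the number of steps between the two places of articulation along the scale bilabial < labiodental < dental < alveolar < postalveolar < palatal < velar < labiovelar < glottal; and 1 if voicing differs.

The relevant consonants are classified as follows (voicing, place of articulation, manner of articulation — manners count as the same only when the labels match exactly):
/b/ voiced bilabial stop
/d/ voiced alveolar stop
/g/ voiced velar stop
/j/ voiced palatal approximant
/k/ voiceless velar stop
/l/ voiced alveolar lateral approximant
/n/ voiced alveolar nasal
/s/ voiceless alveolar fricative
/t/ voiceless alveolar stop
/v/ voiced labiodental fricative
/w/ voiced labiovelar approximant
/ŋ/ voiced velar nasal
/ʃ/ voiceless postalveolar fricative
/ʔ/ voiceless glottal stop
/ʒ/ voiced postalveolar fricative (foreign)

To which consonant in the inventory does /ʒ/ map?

/ʃ/ is closest: same manner (fricative), place distance 0 (postalveolar→postalveolar), voicing differs (+1); total 1. Next closest is /s/ at distance 2.

ʃ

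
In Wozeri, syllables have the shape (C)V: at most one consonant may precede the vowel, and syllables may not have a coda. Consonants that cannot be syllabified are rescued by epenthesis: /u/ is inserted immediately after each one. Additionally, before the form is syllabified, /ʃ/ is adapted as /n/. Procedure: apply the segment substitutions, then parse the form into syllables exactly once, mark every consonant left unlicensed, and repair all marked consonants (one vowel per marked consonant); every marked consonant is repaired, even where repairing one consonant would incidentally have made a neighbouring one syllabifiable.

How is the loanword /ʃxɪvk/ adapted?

nuxɪvuku

Substitution: /ʃ/ → /n/, giving /nxɪvk/.
Under (C)V, the unsyllabifiable consonants are /n/, /v/, /k/ (no codas are permitted; onsets are limited to one consonant).
Each unlicensed consonant becomes the onset of a new syllable: /n/ → /nu/, /v/ → /vu/, /k/ → /ku/.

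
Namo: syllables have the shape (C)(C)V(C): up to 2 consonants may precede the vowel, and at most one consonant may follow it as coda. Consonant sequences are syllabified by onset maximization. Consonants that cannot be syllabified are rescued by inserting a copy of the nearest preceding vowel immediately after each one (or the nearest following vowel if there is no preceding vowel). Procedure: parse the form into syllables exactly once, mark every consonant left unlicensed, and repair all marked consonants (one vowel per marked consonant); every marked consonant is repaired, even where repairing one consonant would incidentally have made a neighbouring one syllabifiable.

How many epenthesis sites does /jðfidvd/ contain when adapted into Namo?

3

The unsyllabifiable consonants are /j/, /v/, /d/; each receives one epenthetic vowel.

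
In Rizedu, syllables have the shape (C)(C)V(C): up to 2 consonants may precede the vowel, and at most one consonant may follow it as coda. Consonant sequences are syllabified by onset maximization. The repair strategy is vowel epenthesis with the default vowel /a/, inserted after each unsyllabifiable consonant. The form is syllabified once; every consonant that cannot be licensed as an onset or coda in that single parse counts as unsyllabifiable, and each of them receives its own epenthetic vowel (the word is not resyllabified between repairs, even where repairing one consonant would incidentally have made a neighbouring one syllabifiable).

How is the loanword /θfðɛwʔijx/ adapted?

θafðɛwʔijxa

Syllabifying with onset maximization leaves /θ/, /x/ stranded (at most one coda consonant is licensed; onsets may contain at most 2 consonants).
Inserting the epenthetic vowel yields /θ/ → /θa/, /x/ → /xa/.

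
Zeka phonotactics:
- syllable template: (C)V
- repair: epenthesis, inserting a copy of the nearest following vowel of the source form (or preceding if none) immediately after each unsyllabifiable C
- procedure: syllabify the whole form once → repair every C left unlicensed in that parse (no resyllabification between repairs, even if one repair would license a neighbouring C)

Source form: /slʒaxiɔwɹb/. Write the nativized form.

Syllabifying with onset maximization leaves /s/, /l/, /w/, /ɹ/, /b/ stranded (no codas are permitted; onsets are limited to one consonant).
Inserting the epenthetic vowel yields /s/ → /sa/, /l/ → /la/, /w/ → /wɔ/, /ɹ/ → /ɹɔ/, /b/ → /bɔ/.

salaʒaxiɔwɔɹɔbɔ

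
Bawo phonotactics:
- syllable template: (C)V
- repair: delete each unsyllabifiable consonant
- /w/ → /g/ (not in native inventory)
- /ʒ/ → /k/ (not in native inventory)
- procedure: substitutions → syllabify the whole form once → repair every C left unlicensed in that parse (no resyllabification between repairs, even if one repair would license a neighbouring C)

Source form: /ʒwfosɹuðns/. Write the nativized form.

foɹu

Substitution: /ʒ/ → /k/, /w/ → /g/, giving /kgfosɹuðns/.
Syllabifying with onset maximization leaves /k/, /g/, /s/, /ð/, /n/, /s/ stranded (no codas are permitted; onsets are limited to one consonant).
Deleting the stranded consonants removes /k/, /g/, /s/, /ð/, /n/, /s/.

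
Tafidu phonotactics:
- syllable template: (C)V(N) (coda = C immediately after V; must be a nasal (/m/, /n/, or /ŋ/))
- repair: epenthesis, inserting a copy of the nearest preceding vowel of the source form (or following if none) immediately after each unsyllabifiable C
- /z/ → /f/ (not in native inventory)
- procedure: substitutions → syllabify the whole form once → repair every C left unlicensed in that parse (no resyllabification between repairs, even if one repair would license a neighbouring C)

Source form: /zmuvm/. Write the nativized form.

fumuvumu

Substitution: /z/ → /f/, giving /fmuvm/.
The consonants /f/, /v/, /m/ cannot be parsed into a legal (C)V(N) syllable (only a nasal (/m/, /n/, or /ŋ/) is licensed in coda position; onsets are limited to one consonant).
Each unlicensed consonant becomes the onset of a new syllable: /f/ → /fu/, /v/ → /vu/, /m/ → /mu/.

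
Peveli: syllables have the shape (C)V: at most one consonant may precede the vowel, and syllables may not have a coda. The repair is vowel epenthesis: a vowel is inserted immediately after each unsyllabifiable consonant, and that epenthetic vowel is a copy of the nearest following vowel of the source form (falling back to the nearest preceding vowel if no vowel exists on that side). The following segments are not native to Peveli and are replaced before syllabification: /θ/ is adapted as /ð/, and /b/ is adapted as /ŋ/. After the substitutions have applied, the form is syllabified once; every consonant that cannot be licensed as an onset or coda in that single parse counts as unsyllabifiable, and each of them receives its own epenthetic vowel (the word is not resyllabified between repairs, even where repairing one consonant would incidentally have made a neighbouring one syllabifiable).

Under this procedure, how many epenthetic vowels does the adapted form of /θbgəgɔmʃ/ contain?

After substitution the input is /ðŋgəgɔmʃ/.
The unsyllabifiable consonants are /ð/, /ŋ/, /m/, /ʃ/; each receives one epenthetic vowel.

4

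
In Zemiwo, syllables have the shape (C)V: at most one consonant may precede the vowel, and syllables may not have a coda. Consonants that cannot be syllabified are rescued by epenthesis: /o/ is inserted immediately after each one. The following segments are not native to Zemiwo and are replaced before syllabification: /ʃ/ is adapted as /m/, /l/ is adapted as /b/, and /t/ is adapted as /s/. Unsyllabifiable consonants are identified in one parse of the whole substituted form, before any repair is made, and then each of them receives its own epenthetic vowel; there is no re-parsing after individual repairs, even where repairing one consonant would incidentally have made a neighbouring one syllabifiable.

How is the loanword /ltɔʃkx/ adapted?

bosɔmokoxo

Substitution: /l/ → /b/, /t/ → /s/, /ʃ/ → /m/, giving /bsɔmkx/.
The consonants /b/, /m/, /k/, /x/ cannot be parsed into a legal (C)V syllable (no codas are permitted; onsets are limited to one consonant).
Each unlicensed consonant becomes the onset of a new syllable: /b/ → /bo/, /m/ → /mo/, /k/ → /ko/, /x/ → /xo/.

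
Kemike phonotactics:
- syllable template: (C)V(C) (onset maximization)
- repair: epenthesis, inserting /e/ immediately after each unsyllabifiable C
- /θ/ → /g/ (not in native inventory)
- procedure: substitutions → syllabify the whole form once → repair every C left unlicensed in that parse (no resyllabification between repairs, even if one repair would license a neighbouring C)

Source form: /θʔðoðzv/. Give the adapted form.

Substitution: /θ/ → /g/, giving /gʔðoðzv/.
Under (C)V(C), the unsyllabifiable consonants are /g/, /ʔ/, /z/, /v/ (at most one coda consonant is licensed; onsets are limited to one consonant).
Epenthesis after each stranded consonant: /g/ → /ge/, /ʔ/ → /ʔe/, /z/ → /ze/, /v/ → /ve/.

geʔeðoðzeve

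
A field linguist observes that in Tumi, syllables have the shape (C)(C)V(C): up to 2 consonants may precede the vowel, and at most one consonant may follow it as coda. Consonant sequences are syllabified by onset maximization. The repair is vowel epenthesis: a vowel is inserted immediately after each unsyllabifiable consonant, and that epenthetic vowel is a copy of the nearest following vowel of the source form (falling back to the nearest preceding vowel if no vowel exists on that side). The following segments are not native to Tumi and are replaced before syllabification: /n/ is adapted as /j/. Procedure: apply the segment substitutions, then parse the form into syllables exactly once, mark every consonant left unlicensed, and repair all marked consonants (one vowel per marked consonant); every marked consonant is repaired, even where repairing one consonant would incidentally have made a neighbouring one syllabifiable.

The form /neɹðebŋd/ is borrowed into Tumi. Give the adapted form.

jeɹðebŋede

Substitution: /n/ → /j/, giving /jeɹðebŋd/.
The consonants /ŋ/, /d/ cannot be parsed into a legal (C)(C)V(C) syllable (at most one coda consonant is licensed; onsets may contain at most 2 consonants).
Inserting the epenthetic vowel yields /ŋ/ → /ŋe/, /d/ → /de/.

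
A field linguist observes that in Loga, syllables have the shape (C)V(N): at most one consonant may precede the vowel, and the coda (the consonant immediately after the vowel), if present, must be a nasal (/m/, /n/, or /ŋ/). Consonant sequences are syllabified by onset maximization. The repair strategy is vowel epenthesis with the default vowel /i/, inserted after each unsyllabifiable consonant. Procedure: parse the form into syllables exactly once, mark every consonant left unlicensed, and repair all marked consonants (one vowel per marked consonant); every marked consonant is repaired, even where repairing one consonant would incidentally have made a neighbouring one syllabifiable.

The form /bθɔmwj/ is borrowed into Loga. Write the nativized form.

biθɔmwiji

Syllabifying with onset maximization leaves /b/, /w/, /j/ stranded (only a nasal (/m/, /n/, or /ŋ/) is licensed in coda position; onsets are limited to one consonant).
Each unlicensed consonant becomes the onset of a new syllable: /b/ → /bi/, /w/ → /wi/, /j/ → /ji/.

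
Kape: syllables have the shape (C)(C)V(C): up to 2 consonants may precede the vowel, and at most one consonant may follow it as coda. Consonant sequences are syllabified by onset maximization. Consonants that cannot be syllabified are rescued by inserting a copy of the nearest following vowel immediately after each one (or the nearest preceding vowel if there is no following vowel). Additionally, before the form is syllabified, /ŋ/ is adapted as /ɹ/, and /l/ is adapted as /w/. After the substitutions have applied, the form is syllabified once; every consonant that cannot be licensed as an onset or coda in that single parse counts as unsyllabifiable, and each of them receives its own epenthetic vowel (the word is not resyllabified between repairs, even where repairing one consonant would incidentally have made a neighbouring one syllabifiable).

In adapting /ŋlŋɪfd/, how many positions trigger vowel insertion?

2

After substitution the input is /ɹwɹɪfd/.
The unsyllabifiable consonants are /ɹ/, /d/; each receives one epenthetic vowel.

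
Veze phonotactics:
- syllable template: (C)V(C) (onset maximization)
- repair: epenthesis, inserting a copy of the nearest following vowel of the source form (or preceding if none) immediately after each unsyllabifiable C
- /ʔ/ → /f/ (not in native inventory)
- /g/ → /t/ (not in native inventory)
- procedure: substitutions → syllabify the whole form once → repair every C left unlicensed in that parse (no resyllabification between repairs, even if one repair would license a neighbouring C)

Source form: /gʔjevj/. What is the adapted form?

Substitution: /g/ → /t/, /ʔ/ → /f/, giving /tfjevj/.
Syllabifying with onset maximization leaves /t/, /f/, /j/ stranded (at most one coda consonant is licensed; onsets are limited to one consonant).
Each unlicensed consonant becomes the onset of a new syllable: /t/ → /te/, /f/ → /fe/, /j/ → /je/.

tefejevje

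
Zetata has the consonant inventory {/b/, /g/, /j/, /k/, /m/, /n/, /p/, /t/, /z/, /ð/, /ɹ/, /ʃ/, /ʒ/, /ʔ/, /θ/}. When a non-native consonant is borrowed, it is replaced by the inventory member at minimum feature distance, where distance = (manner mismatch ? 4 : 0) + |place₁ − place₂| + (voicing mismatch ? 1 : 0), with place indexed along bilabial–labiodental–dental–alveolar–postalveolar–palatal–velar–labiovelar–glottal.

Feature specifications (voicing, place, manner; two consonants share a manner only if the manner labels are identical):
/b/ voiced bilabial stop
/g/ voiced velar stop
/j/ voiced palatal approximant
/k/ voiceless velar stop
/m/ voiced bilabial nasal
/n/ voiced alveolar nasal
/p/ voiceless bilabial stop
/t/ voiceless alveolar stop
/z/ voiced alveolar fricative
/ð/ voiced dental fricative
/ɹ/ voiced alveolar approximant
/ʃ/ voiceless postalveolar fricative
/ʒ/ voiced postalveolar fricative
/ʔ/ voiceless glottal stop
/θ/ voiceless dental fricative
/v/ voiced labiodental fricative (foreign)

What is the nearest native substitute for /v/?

/ð/ is closest: same manner (fricative), place distance 1 (labiodental→dental), same voicing; total 1. Next closest is /z/ at distance 2.

ð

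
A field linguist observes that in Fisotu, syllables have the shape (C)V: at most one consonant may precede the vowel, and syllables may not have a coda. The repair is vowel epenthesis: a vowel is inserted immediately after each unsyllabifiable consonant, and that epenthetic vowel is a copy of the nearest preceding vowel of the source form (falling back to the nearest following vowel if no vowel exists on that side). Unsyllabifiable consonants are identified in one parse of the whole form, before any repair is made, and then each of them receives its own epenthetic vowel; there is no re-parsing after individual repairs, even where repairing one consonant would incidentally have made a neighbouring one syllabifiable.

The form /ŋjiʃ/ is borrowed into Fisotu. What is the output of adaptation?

ŋijiʃi

Syllabifying with onset maximization leaves /ŋ/, /ʃ/ stranded (no codas are permitted; onsets are limited to one consonant).
Epenthesis after each stranded consonant: /ŋ/ → /ŋi/, /ʃ/ → /ʃi/.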